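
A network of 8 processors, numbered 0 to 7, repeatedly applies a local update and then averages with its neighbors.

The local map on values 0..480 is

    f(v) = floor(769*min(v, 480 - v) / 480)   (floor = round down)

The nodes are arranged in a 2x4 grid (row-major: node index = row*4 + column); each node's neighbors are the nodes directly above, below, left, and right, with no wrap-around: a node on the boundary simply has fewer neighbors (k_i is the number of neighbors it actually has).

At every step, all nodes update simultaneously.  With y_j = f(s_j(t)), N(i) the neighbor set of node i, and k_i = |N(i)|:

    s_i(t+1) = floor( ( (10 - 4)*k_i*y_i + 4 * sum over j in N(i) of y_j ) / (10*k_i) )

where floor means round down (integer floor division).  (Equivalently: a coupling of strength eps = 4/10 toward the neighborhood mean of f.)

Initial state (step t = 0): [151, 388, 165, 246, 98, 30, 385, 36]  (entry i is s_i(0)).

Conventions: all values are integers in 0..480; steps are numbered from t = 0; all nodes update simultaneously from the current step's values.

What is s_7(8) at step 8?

Answer: s_7(8) = 210

Derivation:
t=0: [151, 388, 165, 246, 98, 30, 385, 36]
t=1: [205, 161, 248, 288, 152, 89, 140, 139]
t=2: [296, 266, 327, 302, 239, 181, 232, 239]
t=3: [321, 315, 280, 296, 345, 319, 344, 360]
t=4: [248, 269, 295, 278, 231, 247, 232, 217]
t=5: [364, 341, 315, 322, 370, 367, 358, 347]
t=6: [190, 217, 247, 247, 178, 187, 204, 217]
t=7: [308, 338, 363, 367, 291, 307, 331, 348]
t=8: [270, 234, 198, 188, 291, 268, 232, 210]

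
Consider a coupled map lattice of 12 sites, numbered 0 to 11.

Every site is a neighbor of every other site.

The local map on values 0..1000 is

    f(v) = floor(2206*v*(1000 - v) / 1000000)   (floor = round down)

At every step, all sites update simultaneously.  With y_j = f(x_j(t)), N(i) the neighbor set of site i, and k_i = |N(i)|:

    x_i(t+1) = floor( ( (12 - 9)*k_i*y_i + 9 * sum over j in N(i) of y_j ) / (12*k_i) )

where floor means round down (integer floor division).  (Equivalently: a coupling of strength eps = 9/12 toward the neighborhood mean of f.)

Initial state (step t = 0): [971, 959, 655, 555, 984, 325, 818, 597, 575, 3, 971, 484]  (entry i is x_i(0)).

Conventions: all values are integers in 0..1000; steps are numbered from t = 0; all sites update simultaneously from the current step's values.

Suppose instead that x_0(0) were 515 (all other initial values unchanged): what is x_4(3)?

Answer: x_4(3) = 551
Key observation: This trace re-runs the system from the modified initial state.

Derivation:
t=0: [515, 959, 655, 555, 984, 325, 818, 597, 575, 3, 971, 484]
t=1: [387, 302, 377, 386, 293, 374, 346, 383, 385, 288, 298, 387]
t=2: [502, 492, 501, 502, 490, 501, 498, 502, 502, 489, 491, 502]
t=3: [551, 551, 551, 551, 551, 551, 551, 551, 551, 551, 551, 551]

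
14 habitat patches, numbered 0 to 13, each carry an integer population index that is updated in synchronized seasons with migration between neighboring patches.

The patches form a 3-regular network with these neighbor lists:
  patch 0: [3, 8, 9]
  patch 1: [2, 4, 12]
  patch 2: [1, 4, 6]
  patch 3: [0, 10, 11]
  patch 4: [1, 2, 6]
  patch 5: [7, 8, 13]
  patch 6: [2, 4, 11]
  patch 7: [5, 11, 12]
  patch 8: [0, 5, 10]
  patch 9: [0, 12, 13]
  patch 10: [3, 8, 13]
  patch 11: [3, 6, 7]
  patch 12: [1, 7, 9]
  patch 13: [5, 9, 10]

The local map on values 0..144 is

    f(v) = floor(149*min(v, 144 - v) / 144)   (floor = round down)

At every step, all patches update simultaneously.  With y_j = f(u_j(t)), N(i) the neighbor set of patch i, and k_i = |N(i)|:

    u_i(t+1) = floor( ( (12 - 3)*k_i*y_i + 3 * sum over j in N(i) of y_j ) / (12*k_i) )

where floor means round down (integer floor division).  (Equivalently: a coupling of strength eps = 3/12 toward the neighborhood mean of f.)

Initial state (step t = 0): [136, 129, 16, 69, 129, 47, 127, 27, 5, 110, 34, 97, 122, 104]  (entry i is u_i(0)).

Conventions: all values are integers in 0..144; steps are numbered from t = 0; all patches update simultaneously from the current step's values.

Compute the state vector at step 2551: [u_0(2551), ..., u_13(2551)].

Answer: [38, 15, 15, 39, 15, 38, 21, 34, 39, 34, 39, 35, 25, 38]
Key observation: The state at step 19, [38, 15, 15, 39, 15, 38, 21, 34, 39, 34, 39, 35, 25, 38], reappears at step 20: the system is in a cycle of period 1 from step 19 on.  Therefore the state at step 2551 equals the state at step 19 + ((2551 - 19) mod 1) = 19, which is [38, 15, 15, 39, 15, 38, 21, 34, 39, 34, 39, 35, 25, 38].

Derivation:
t=0: [136, 129, 16, 69, 129, 47, 127, 27, 5, 110, 34, 97, 122, 104]
t=1: [15, 15, 15, 60, 15, 42, 19, 30, 11, 32, 36, 45, 22, 40]
t=2: [20, 15, 15, 54, 15, 39, 20, 32, 16, 31, 37, 43, 23, 40]
t=3: [23, 15, 15, 49, 15, 37, 21, 33, 20, 31, 37, 42, 23, 39]
t=4: [25, 15, 15, 46, 15, 36, 21, 34, 23, 31, 37, 41, 24, 39]
t=5: [27, 15, 15, 44, 15, 35, 21, 34, 25, 31, 37, 40, 24, 38]
t=6: [28, 15, 15, 42, 15, 35, 21, 34, 27, 31, 37, 39, 24, 38]
t=7: [29, 15, 15, 41, 15, 35, 21, 34, 28, 31, 37, 38, 24, 38]
t=8: [31, 15, 15, 40, 15, 35, 21, 34, 29, 31, 37, 37, 24, 38]
t=9: [32, 15, 15, 39, 15, 35, 21, 34, 31, 31, 37, 36, 24, 38]
t=10: [33, 15, 15, 39, 15, 35, 21, 34, 32, 32, 37, 35, 24, 38]
t=11: [34, 15, 15, 39, 15, 35, 21, 34, 33, 32, 37, 35, 24, 38]
t=12: [35, 15, 15, 39, 15, 36, 21, 34, 34, 32, 37, 35, 24, 38]
t=13: [36, 15, 15, 39, 15, 36, 21, 34, 35, 33, 38, 35, 24, 38]
t=14: [36, 15, 15, 39, 15, 36, 21, 34, 36, 33, 38, 35, 25, 38]
t=15: [37, 15, 15, 39, 15, 37, 21, 34, 37, 33, 38, 35, 25, 38]
t=16: [37, 15, 15, 39, 15, 37, 21, 34, 38, 34, 39, 35, 25, 38]
t=17: [38, 15, 15, 39, 15, 37, 21, 34, 38, 34, 39, 35, 25, 38]
t=18: [38, 15, 15, 39, 15, 37, 21, 34, 39, 34, 39, 35, 25, 38]
t=19: [38, 15, 15, 39, 15, 38, 21, 34, 39, 34, 39, 35, 25, 38]
t=20: [38, 15, 15, 39, 15, 38, 21, 34, 39, 34, 39, 35, 25, 38]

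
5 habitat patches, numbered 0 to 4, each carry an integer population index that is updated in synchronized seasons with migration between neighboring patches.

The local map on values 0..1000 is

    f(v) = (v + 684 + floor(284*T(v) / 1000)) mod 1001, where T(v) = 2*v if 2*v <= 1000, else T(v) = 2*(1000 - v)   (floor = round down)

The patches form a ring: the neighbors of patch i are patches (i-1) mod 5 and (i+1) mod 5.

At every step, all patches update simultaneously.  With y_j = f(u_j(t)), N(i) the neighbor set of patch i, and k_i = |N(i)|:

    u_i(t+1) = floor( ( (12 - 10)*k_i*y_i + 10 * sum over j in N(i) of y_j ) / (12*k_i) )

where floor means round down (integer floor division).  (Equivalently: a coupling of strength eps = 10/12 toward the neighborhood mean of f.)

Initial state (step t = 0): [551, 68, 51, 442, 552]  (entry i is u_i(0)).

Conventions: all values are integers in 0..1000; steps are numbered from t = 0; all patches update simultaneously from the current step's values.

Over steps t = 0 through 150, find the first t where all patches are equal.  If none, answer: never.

Simulating step by step:
t=0: [551, 68, 51, 442, 552]  (not all equal)
t=1: [614, 653, 613, 584, 441]  (not all equal)
t=2: [463, 518, 517, 454, 486]  (not all equal)
t=3: [450, 446, 440, 448, 408]  (not all equal)
t=4: [358, 380, 381, 353, 375]  (not all equal)
t=5: [269, 264, 260, 268, 245]  (not all equal)
t=6: [85, 96, 97, 82, 97]  (not all equal)
t=7: [832, 827, 825, 832, 818]  (not all equal)
t=8: [606, 608, 608, 606, 609]  (not all equal)
t=9: [513, 512, 512, 513, 512]  (not all equal)
t=10: [472, 472, 472, 472, 472]  (all equal)

Answer: 10
Key observation: Synchronization is absorbing here: once all patches are equal they stay equal, and step 10 is the first all-equal step.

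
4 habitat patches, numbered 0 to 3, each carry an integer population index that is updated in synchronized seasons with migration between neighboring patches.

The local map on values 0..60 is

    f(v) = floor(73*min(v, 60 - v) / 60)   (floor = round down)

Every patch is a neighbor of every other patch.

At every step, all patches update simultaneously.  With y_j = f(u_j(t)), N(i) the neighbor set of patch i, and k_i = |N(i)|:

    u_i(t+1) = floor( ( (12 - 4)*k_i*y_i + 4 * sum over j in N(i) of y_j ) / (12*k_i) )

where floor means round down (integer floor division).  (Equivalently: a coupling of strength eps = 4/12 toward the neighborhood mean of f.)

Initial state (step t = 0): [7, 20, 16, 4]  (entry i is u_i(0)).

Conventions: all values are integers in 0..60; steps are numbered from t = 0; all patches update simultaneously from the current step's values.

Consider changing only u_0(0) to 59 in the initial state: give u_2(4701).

Simulating step by step:
t=0: [59, 20, 16, 4]
t=1: [5, 18, 15, 7]
t=2: [9, 17, 15, 10]
t=3: [12, 17, 16, 13]
t=4: [15, 18, 18, 15]
t=5: [18, 20, 20, 18]
t=6: [21, 23, 23, 21]
t=7: [25, 26, 26, 25]
t=8: [30, 30, 30, 30]
t=9: [36, 36, 36, 36]
t=10: [29, 29, 29, 29]
t=11: [35, 35, 35, 35]
t=12: [30, 30, 30, 30]

Answer: u_2(4701) = 36
Key observation: The state at step 8, [30, 30, 30, 30], reappears at step 12: the system is in a cycle of period 4 from step 8 on.  Therefore the state at step 4701 equals the state at step 8 + ((4701 - 8) mod 4) = 9, which is [36, 36, 36, 36].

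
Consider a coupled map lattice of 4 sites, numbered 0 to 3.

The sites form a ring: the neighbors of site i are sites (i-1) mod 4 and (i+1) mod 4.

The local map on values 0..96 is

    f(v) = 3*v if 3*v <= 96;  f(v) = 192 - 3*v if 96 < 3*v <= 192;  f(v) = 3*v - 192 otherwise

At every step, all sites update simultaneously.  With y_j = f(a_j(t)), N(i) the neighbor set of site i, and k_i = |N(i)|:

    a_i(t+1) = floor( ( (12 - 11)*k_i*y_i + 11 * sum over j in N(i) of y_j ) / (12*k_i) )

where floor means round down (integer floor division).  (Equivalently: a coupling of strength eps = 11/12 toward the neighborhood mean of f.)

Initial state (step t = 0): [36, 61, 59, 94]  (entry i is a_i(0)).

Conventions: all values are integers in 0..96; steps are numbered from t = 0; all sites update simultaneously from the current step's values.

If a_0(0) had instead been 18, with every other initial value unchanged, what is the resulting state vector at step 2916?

Answer: [73, 85, 73, 85]
Key observation: The state at step 40, [24, 29, 24, 29], reappears at step 50: the system is in a cycle of period 10 from step 40 on.  Therefore the state at step 2916 equals the state at step 40 + ((2916 - 40) mod 10) = 46, which is [73, 85, 73, 85].

Derivation:
t=0: [18, 61, 59, 94]
t=1: [49, 32, 46, 39]
t=2: [82, 53, 82, 51]
t=3: [37, 52, 37, 52]
t=4: [39, 77, 39, 77]
t=5: [42, 72, 42, 72]
t=6: [27, 62, 27, 62]
t=7: [12, 74, 12, 74]
t=8: [30, 35, 30, 35]
t=9: [87, 89, 87, 89]
t=10: [74, 69, 74, 69]
t=11: [16, 28, 16, 28]
t=12: [81, 51, 81, 51]
t=13: [40, 50, 40, 50]
t=14: [44, 69, 44, 69]
t=15: [18, 56, 18, 56]
t=16: [26, 51, 26, 51]
t=17: [42, 74, 42, 74]
t=18: [33, 63, 33, 63]
t=19: [10, 85, 10, 85]
t=20: [60, 32, 60, 32]
t=21: [89, 19, 89, 19]
t=22: [58, 73, 58, 73]
t=23: [26, 18, 26, 18]
t=24: [56, 76, 56, 76]
t=25: [35, 25, 35, 25]
t=26: [76, 86, 76, 86]
t=27: [63, 38, 63, 38]
t=28: [71, 9, 71, 9]
t=29: [26, 21, 26, 21]
t=30: [64, 76, 64, 76]
t=31: [33, 3, 33, 3]
t=32: [16, 86, 16, 86]
t=33: [64, 49, 64, 49]
t=34: [41, 3, 41, 3]
t=35: [14, 64, 14, 64]
t=36: [3, 38, 3, 38]
t=37: [72, 14, 72, 14]
t=38: [40, 25, 40, 25]
t=39: [74, 72, 74, 72]
t=40: [24, 29, 24, 29]
t=41: [85, 73, 85, 73]
t=42: [30, 60, 30, 60]
t=43: [18, 83, 18, 83]
t=44: [56, 54, 56, 54]
t=45: [29, 24, 29, 24]
t=46: [73, 85, 73, 85]
t=47: [60, 30, 60, 30]
t=48: [83, 18, 83, 18]
t=49: [54, 56, 54, 56]
t=50: [24, 29, 24, 29]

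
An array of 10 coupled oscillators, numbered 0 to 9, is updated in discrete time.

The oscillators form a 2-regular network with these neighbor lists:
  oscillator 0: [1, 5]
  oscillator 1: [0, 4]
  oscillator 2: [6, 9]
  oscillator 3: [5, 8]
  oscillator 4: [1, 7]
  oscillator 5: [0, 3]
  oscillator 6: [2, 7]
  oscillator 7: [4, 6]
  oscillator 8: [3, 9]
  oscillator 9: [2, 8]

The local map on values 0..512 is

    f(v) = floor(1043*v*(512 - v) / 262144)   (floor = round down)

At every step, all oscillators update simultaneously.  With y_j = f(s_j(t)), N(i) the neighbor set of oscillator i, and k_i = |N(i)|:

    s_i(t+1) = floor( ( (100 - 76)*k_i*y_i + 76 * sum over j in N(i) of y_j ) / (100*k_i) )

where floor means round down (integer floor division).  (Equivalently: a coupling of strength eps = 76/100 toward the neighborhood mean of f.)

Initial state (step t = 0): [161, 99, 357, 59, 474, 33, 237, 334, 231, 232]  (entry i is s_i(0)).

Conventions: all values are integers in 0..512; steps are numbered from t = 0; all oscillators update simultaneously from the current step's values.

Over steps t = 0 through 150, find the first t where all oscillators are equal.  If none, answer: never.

Simulating step by step:
t=0: [161, 99, 357, 59, 474, 33, 237, 334, 231, 232]  (not all equal)
t=1: [138, 150, 249, 147, 168, 140, 235, 182, 200, 243]  (not all equal)
t=2: [209, 216, 259, 224, 227, 208, 251, 242, 239, 255]  (not all equal)
t=3: [252, 254, 260, 255, 256, 252, 259, 258, 258, 259]  (not all equal)
t=4: [260, 260, 260, 260, 260, 260, 260, 260, 260, 260]  (all equal)

Answer: 4
Key observation: Synchronization is absorbing here: once all oscillators are equal they stay equal, and step 4 is the first all-equal step.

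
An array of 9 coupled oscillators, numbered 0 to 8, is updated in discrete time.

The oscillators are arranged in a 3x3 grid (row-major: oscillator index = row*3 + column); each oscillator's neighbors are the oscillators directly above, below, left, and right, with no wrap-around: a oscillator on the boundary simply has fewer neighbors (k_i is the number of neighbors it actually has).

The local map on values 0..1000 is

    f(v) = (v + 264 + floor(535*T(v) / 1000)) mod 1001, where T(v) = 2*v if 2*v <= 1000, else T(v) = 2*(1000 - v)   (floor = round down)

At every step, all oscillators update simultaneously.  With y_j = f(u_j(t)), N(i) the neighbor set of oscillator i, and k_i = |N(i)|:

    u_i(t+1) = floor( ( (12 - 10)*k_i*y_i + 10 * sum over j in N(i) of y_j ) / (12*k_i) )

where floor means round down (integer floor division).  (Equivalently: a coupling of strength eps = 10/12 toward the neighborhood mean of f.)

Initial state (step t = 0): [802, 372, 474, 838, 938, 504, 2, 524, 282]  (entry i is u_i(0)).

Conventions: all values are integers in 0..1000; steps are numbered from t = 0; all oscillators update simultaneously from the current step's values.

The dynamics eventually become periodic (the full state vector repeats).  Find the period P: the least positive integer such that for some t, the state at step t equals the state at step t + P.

Answer: 2
Key observation: The state at step 9, [274, 274, 274, 274, 274, 274, 274, 274, 274], reappears at step 11 — and no state repeats earlier — so the cycle the system enters has period 2.

Derivation:
t=0: [802, 372, 474, 838, 938, 504, 2, 524, 282]
t=1: [173, 224, 178, 270, 232, 426, 282, 433, 388]
t=2: [749, 676, 468, 751, 509, 424, 549, 486, 137]
t=3: [282, 271, 215, 288, 252, 321, 277, 360, 261]
t=4: [842, 787, 848, 829, 676, 793, 501, 675, 524]
t=5: [275, 277, 276, 283, 279, 283, 282, 291, 283]
t=6: [841, 836, 841, 841, 848, 842, 855, 849, 856]
t=7: [274, 273, 274, 273, 273, 273, 273, 273, 273]
t=8: [829, 830, 829, 829, 829, 829, 829, 829, 829]
t=9: [274, 274, 274, 274, 274, 274, 274, 274, 274]
t=10: [831, 831, 831, 831, 831, 831, 831, 831, 831]
t=11: [274, 274, 274, 274, 274, 274, 274, 274, 274]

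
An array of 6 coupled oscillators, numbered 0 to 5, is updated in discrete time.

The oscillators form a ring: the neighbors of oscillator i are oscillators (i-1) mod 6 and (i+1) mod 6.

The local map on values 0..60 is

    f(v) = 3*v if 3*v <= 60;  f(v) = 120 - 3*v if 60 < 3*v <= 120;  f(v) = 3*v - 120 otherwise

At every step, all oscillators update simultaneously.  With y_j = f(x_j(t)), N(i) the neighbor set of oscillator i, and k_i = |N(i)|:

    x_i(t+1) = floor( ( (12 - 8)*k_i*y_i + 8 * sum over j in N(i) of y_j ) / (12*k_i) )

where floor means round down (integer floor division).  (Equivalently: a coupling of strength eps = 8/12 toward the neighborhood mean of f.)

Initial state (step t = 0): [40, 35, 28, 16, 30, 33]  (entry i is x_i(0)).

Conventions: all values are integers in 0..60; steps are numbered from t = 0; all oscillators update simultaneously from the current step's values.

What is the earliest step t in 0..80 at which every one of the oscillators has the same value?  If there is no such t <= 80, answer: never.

Simulating step by step:
t=0: [40, 35, 28, 16, 30, 33]  (not all equal)
t=1: [12, 17, 33, 38, 33, 17]  (not all equal)
t=2: [46, 36, 26, 16, 26, 36]  (not all equal)
t=3: [14, 24, 34, 44, 34, 24]  (not all equal)
t=4: [46, 36, 26, 16, 26, 36]  (not all equal)

Answer: never
Key observation: The state at step 2 reappears at step 4 — the system is in a cycle of period 2 from step 2 on.  No step 0..4 is synchronized, and the cycle repeats forever, so no step up to 80 (or ever) has all oscillators equal.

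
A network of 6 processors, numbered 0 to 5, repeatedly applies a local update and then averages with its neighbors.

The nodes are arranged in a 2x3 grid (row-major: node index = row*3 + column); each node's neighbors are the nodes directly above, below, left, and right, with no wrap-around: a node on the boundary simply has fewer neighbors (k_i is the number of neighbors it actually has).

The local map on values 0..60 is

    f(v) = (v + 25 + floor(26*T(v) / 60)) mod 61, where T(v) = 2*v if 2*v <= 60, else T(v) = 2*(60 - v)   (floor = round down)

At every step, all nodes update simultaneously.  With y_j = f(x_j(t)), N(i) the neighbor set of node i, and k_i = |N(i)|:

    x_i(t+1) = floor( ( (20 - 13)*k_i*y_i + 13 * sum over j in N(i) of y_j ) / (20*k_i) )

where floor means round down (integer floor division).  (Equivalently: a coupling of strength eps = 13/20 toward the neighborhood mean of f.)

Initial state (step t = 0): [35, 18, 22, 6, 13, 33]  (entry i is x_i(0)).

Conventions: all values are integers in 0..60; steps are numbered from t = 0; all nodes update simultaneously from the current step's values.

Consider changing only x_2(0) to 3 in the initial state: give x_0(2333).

Simulating step by step:
t=0: [35, 18, 3, 6, 13, 33]
t=1: [37, 41, 35, 35, 41, 32]
t=2: [20, 20, 20, 20, 20, 20]
t=3: [1, 1, 1, 1, 1, 1]
t=4: [26, 26, 26, 26, 26, 26]
t=5: [12, 12, 12, 12, 12, 12]
t=6: [47, 47, 47, 47, 47, 47]
t=7: [22, 22, 22, 22, 22, 22]
t=8: [5, 5, 5, 5, 5, 5]
t=9: [34, 34, 34, 34, 34, 34]
t=10: [20, 20, 20, 20, 20, 20]

Answer: x_0(2333) = 12
Key observation: The state at step 2, [20, 20, 20, 20, 20, 20], reappears at step 10: the system is in a cycle of period 8 from step 2 on.  Therefore the state at step 2333 equals the state at step 2 + ((2333 - 2) mod 8) = 5, which is [12, 12, 12, 12, 12, 12].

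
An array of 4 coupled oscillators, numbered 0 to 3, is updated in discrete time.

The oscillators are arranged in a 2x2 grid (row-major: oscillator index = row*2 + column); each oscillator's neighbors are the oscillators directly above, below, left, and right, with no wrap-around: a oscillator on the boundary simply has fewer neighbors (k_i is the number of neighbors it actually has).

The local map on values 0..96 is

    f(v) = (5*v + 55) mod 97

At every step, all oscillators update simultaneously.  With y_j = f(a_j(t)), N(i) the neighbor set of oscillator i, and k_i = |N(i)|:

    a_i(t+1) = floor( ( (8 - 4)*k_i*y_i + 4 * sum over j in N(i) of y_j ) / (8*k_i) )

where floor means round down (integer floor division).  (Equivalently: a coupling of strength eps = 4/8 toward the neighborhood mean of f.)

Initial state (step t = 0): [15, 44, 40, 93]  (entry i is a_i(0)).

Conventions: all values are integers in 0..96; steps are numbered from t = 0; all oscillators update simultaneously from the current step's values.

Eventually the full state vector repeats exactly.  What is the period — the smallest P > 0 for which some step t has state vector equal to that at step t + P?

Answer: 12
Key observation: The state at step 67, [26, 24, 70, 68], reappears at step 79 — and no state repeats earlier — so the cycle the system enters has period 12.

Derivation:
t=0: [15, 44, 40, 93]
t=1: [52, 57, 47, 53]
t=2: [48, 37, 61, 50]
t=3: [30, 27, 39, 35]
t=4: [42, 58, 39, 55]
t=5: [63, 54, 55, 47]
t=6: [57, 60, 63, 66]
t=7: [60, 67, 75, 82]
t=8: [43, 36, 56, 49]
t=9: [59, 41, 43, 25]
t=10: [65, 68, 73, 77]
t=11: [54, 38, 51, 35]
t=12: [34, 43, 27, 35]
t=13: [57, 54, 63, 60]
t=14: [52, 45, 67, 60]
t=15: [34, 65, 23, 54]
t=16: [56, 60, 52, 57]
t=17: [44, 55, 35, 46]
t=18: [59, 62, 61, 64]
t=19: [65, 72, 70, 77]
t=20: [55, 48, 43, 37]
t=21: [39, 23, 59, 43]
t=22: [61, 69, 62, 71]
t=23: [56, 28, 59, 32]
t=24: [37, 16, 45, 25]
t=25: [54, 51, 75, 72]
t=26: [32, 24, 36, 28]
t=27: [40, 44, 26, 30]
t=28: [72, 58, 62, 47]
t=29: [45, 57, 67, 80]
t=30: [55, 62, 39, 46]
t=31: [52, 69, 60, 78]
t=32: [31, 26, 52, 47]
t=33: [36, 72, 40, 76]
t=34: [42, 35, 52, 45]
t=35: [50, 57, 51, 58]
t=36: [24, 41, 26, 44]
t=37: [77, 72, 83, 79]
t=38: [53, 42, 69, 58]
t=39: [35, 56, 26, 47]
t=40: [51, 55, 77, 81]
t=41: [32, 42, 48, 58]
t=42: [29, 54, 20, 45]
t=43: [26, 40, 52, 66]
t=44: [65, 76, 57, 68]
t=45: [68, 47, 48, 27]
t=46: [28, 73, 27, 71]
t=47: [31, 21, 52, 42]
t=48: [29, 53, 33, 57]
t=49: [16, 28, 26, 38]
t=50: [41, 22, 66, 47]
t=51: [73, 74, 87, 88]
t=52: [26, 29, 13, 15]
t=53: [51, 33, 41, 23]
t=54: [32, 36, 56, 59]
t=55: [31, 40, 42, 50]
t=56: [41, 38, 43, 40]
t=57: [64, 57, 69, 62]
t=58: [57, 64, 45, 52]
t=59: [67, 60, 61, 54]
t=60: [34, 41, 43, 50]
t=61: [51, 44, 49, 42]
t=62: [32, 63, 27, 58]
t=63: [53, 58, 65, 70]
t=64: [50, 38, 56, 44]
t=65: [30, 49, 45, 64]
t=66: [29, 28, 66, 65]
t=67: [26, 24, 70, 68]
t=68: [67, 62, 32, 27]
t=69: [24, 60, 34, 70]
t=70: [62, 55, 39, 32]
t=71: [60, 43, 51, 34]
t=72: [55, 61, 33, 39]
t=73: [43, 58, 36, 51]
t=74: [61, 50, 44, 33]
t=75: [58, 30, 64, 36]
t=76: [50, 29, 65, 44]
t=77: [30, 26, 68, 64]
t=78: [29, 67, 27, 65]
t=79: [26, 24, 70, 68]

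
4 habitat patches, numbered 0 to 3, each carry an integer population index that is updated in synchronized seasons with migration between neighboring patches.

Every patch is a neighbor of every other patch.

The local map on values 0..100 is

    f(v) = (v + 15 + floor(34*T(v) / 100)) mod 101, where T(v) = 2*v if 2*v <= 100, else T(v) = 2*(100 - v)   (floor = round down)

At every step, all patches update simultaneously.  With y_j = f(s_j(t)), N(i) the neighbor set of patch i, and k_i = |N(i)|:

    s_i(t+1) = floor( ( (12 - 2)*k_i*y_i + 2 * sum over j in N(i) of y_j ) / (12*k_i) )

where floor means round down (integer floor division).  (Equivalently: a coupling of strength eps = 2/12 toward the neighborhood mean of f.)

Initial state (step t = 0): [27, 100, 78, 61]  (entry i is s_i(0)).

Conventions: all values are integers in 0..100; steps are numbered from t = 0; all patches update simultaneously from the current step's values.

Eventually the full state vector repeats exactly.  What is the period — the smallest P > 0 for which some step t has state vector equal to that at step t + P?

Simulating step by step:
t=0: [27, 100, 78, 61]
t=1: [51, 15, 9, 5]
t=2: [87, 41, 34, 28]
t=3: [19, 77, 68, 60]
t=4: [38, 7, 5, 3]
t=5: [68, 28, 26, 23]
t=6: [12, 58, 54, 51]
t=7: [40, 13, 90, 90]
t=8: [71, 35, 15, 15]
t=9: [11, 65, 39, 39]
t=10: [36, 12, 73, 73]
t=11: [65, 33, 10, 10]
t=12: [9, 61, 31, 31]
t=13: [32, 9, 61, 61]
t=14: [58, 28, 6, 6]
t=15: [6, 54, 25, 25]
t=16: [32, 91, 57, 57]
t=17: [57, 12, 4, 4]
t=18: [4, 31, 20, 20]
t=19: [26, 62, 47, 47]
t=20: [58, 14, 85, 85]
t=21: [3, 32, 10, 10]
t=22: [23, 61, 32, 32]
t=23: [51, 11, 63, 63]
t=24: [84, 33, 9, 9]
t=25: [13, 62, 31, 31]
t=26: [37, 10, 61, 61]
t=27: [66, 30, 6, 6]
t=28: [8, 57, 26, 26]
t=29: [29, 8, 53, 53]
t=30: [65, 37, 93, 93]
t=31: [7, 65, 14, 14]
t=32: [26, 7, 35, 35]
t=33: [57, 33, 69, 69]
t=34: [4, 58, 7, 7]
t=35: [20, 4, 24, 24]
t=36: [47, 26, 52, 52]
t=37: [91, 64, 96, 96]
t=38: [10, 3, 11, 11]
t=39: [30, 22, 32, 32]
t=40: [64, 53, 66, 66]
t=41: [7, 82, 8, 8]
t=42: [25, 11, 26, 26]
t=43: [55, 37, 56, 56]
t=44: [98, 80, 98, 98]
t=45: [12, 8, 12, 12]
t=46: [34, 29, 34, 34]
t=47: [71, 64, 71, 71]
t=48: [3, 2, 3, 3]
t=49: [19, 18, 19, 19]
t=50: [45, 45, 45, 45]
t=51: [90, 90, 90, 90]
t=52: [10, 10, 10, 10]
t=53: [31, 31, 31, 31]
t=54: [67, 67, 67, 67]
t=55: [3, 3, 3, 3]
t=56: [20, 20, 20, 20]
t=57: [48, 48, 48, 48]
t=58: [95, 95, 95, 95]
t=59: [12, 12, 12, 12]
t=60: [35, 35, 35, 35]
t=61: [73, 73, 73, 73]
t=62: [5, 5, 5, 5]
t=63: [23, 23, 23, 23]
t=64: [53, 53, 53, 53]
t=65: [99, 99, 99, 99]
t=66: [13, 13, 13, 13]
t=67: [36, 36, 36, 36]
t=68: [75, 75, 75, 75]
t=69: [6, 6, 6, 6]
t=70: [25, 25, 25, 25]
t=71: [57, 57, 57, 57]
t=72: [0, 0, 0, 0]
t=73: [15, 15, 15, 15]
t=74: [40, 40, 40, 40]
t=75: [82, 82, 82, 82]
t=76: [8, 8, 8, 8]
t=77: [28, 28, 28, 28]
t=78: [62, 62, 62, 62]
t=79: [1, 1, 1, 1]
t=80: [16, 16, 16, 16]
t=81: [41, 41, 41, 41]
t=82: [83, 83, 83, 83]
t=83: [8, 8, 8, 8]

Answer: 7
Key observation: The state at step 76, [8, 8, 8, 8], reappears at step 83 — and no state repeats earlier — so the cycle the system enters has period 7.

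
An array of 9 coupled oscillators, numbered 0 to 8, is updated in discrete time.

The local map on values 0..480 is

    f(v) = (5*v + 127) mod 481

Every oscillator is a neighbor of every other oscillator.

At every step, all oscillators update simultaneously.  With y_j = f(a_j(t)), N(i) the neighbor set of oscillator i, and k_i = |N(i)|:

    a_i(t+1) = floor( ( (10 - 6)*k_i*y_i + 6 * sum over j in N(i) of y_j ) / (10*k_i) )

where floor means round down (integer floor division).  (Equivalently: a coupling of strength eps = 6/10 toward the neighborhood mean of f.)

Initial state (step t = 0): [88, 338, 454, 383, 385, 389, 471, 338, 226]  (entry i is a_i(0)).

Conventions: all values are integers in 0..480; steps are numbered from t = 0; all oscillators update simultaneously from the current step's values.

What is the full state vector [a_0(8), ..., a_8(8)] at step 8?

Answer: [139, 227, 248, 175, 158, 214, 206, 227, 139]

Derivation:
t=0: [88, 338, 454, 383, 385, 389, 471, 338, 226]
t=1: [183, 277, 309, 193, 197, 203, 180, 277, 251]
t=2: [130, 126, 178, 146, 153, 162, 125, 126, 240]
t=3: [304, 298, 226, 330, 342, 356, 296, 298, 327]
t=4: [255, 245, 285, 297, 317, 339, 242, 245, 292]
t=5: [342, 326, 235, 254, 287, 323, 321, 326, 246]
t=6: [345, 319, 327, 358, 256, 314, 311, 319, 345]
t=7: [365, 323, 336, 387, 377, 315, 310, 323, 365]
t=8: [139, 227, 248, 175, 158, 214, 206, 227, 139]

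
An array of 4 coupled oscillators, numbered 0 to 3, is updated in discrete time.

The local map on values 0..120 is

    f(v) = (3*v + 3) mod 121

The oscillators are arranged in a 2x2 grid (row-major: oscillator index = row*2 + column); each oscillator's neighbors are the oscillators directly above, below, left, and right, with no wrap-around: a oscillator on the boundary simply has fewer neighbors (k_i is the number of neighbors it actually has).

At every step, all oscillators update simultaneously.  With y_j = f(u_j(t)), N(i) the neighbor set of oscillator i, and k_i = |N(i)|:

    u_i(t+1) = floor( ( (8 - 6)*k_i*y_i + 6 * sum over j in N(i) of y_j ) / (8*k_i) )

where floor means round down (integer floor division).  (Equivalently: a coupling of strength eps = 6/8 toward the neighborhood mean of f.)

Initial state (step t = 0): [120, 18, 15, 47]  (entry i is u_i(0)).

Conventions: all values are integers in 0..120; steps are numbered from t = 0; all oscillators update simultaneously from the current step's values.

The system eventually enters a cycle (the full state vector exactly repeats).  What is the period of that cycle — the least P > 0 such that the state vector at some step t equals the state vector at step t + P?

Answer: 5
Key observation: The state at step 31, [43, 19, 19, 43], reappears at step 36 — and no state repeats earlier — so the cycle the system enters has period 5.

Derivation:
t=0: [120, 18, 15, 47]
t=1: [39, 22, 20, 45]
t=2: [79, 68, 67, 53]
t=3: [93, 81, 80, 73]
t=4: [11, 53, 53, 27]
t=5: [39, 55, 55, 51]
t=6: [65, 69, 69, 44]
t=7: [86, 56, 56, 70]
t=8: [42, 54, 54, 60]
t=9: [35, 37, 37, 48]
t=10: [112, 78, 78, 92]
t=11: [111, 79, 79, 96]
t=12: [112, 83, 83, 101]
t=13: [31, 62, 62, 23]
t=14: [75, 80, 80, 69]
t=15: [27, 73, 73, 23]
t=16: [96, 83, 83, 93]
t=17: [19, 35, 35, 17]
t=18: [96, 69, 69, 94]
t=19: [79, 56, 56, 77]
t=20: [67, 99, 99, 65]
t=21: [64, 74, 74, 62]
t=22: [96, 79, 79, 95]
t=23: [101, 65, 65, 100]
t=24: [73, 66, 66, 73]
t=25: [85, 95, 95, 85]
t=26: [38, 23, 23, 38]
t=27: [83, 105, 105, 83]
t=28: [59, 26, 26, 59]
t=29: [75, 64, 64, 75]
t=30: [82, 98, 98, 82]
t=31: [43, 19, 19, 43]
t=32: [47, 23, 23, 47]
t=33: [59, 35, 35, 59]
t=34: [95, 71, 71, 95]
t=35: [82, 58, 58, 82]
t=36: [43, 19, 19, 43]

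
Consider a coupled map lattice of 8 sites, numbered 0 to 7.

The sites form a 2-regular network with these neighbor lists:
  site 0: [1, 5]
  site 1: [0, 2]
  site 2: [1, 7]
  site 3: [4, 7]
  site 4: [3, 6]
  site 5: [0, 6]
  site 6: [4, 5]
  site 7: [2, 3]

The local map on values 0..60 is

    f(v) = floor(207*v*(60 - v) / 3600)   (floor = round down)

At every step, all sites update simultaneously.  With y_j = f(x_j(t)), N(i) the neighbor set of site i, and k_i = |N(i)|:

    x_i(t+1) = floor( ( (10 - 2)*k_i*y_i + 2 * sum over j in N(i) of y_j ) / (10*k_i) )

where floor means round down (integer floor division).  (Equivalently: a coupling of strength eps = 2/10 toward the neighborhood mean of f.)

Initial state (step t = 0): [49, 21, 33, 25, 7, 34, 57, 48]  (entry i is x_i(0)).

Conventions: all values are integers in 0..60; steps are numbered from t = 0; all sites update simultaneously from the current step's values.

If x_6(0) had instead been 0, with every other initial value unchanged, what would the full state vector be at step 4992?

Answer: [28, 27, 26, 26, 26, 27, 26, 26]
Key observation: The state at step 13, [51, 50, 50, 50, 50, 50, 50, 50], reappears at step 17: the system is in a cycle of period 4 from step 13 on.  Therefore the state at step 4992 equals the state at step 13 + ((4992 - 13) mod 4) = 16, which is [28, 27, 26, 26, 26, 27, 26, 26].

Derivation:
t=0: [49, 21, 33, 25, 7, 34, 0, 48]
t=1: [33, 45, 48, 45, 21, 43, 7, 36]
t=2: [48, 38, 35, 40, 43, 40, 25, 46]
t=3: [35, 46, 48, 44, 43, 45, 48, 39]
t=4: [47, 37, 34, 40, 40, 38, 34, 44]
t=5: [37, 46, 48, 45, 46, 46, 49, 41]
t=6: [45, 37, 34, 38, 36, 37, 31, 42]
t=7: [40, 47, 49, 47, 49, 47, 50, 44]
t=8: [43, 35, 31, 35, 30, 35, 28, 38]
t=9: [43, 49, 50, 49, 50, 49, 50, 48]
t=10: [39, 31, 28, 30, 28, 31, 28, 32]
t=11: [47, 50, 51, 51, 51, 50, 51, 51]
t=12: [33, 28, 26, 26, 26, 28, 26, 26]
t=13: [51, 50, 50, 50, 50, 50, 50, 50]
t=14: [26, 27, 28, 28, 28, 27, 28, 28]
t=15: [50, 50, 51, 51, 51, 50, 51, 51]
t=16: [28, 27, 26, 26, 26, 27, 26, 26]
t=17: [51, 50, 50, 50, 50, 50, 50, 50]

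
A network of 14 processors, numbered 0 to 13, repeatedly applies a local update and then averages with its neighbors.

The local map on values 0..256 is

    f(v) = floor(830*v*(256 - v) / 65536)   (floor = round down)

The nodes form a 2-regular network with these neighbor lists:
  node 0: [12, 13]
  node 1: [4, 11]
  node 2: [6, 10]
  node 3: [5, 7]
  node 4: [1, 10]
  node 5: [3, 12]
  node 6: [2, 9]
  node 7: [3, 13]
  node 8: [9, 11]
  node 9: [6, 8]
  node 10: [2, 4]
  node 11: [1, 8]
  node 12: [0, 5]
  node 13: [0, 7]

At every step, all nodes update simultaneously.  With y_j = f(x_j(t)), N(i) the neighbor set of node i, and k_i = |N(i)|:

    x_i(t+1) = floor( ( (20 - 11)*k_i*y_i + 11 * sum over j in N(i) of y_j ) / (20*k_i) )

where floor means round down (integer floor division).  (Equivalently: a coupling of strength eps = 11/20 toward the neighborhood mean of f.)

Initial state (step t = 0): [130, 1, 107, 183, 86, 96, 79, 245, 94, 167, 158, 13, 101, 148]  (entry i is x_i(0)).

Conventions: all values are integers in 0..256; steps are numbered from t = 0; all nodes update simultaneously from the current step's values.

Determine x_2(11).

Answer: x_2(11) = 205

Derivation:
t=0: [130, 1, 107, 183, 86, 96, 79, 245, 94, 167, 158, 13, 101, 148]
t=1: [203, 63, 193, 138, 137, 188, 186, 117, 149, 186, 194, 71, 199, 157]
t=2: [154, 171, 155, 193, 176, 168, 160, 202, 181, 174, 167, 172, 146, 181]
t=3: [191, 181, 194, 158, 182, 182, 191, 151, 176, 181, 188, 179, 197, 169]
t=4: [162, 171, 155, 189, 167, 170, 159, 195, 174, 169, 161, 174, 156, 181]
t=5: [187, 184, 195, 164, 188, 181, 193, 158, 181, 186, 193, 181, 192, 171]
t=6: [166, 166, 151, 186, 160, 172, 155, 191, 169, 162, 154, 169, 161, 181]
t=7: [185, 189, 198, 167, 193, 180, 196, 162, 187, 192, 197, 186, 188, 172]
t=8: [169, 159, 146, 184, 153, 173, 149, 188, 161, 155, 148, 162, 165, 180]
t=9: [183, 195, 202, 169, 198, 179, 200, 165, 194, 197, 201, 193, 186, 173]
t=10: [170, 149, 139, 183, 145, 174, 141, 186, 150, 146, 140, 151, 168, 180]
t=11: [182, 201, 205, 170, 203, 178, 204, 167, 201, 203, 204, 200, 184, 173]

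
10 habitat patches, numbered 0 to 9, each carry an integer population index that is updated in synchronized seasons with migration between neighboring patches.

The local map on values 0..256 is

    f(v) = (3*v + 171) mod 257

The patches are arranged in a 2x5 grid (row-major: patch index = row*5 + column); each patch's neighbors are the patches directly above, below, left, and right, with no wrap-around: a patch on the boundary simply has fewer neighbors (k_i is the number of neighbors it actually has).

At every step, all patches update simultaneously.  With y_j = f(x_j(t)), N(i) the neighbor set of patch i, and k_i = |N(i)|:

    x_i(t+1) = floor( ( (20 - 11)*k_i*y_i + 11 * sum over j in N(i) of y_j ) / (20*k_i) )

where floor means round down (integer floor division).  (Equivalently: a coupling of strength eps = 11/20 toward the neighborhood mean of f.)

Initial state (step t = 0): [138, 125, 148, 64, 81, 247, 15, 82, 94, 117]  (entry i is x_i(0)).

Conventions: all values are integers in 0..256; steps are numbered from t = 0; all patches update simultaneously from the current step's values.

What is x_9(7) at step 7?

Answer: x_9(7) = 169

Derivation:
t=0: [138, 125, 148, 64, 81, 247, 15, 82, 94, 117]
t=1: [79, 85, 100, 130, 102, 142, 158, 166, 138, 100]
t=2: [137, 166, 164, 113, 170, 114, 133, 146, 108, 176]
t=3: [143, 119, 159, 215, 195, 149, 117, 123, 204, 194]
t=4: [71, 48, 75, 91, 187, 72, 30, 39, 62, 177]
t=5: [108, 75, 113, 167, 201, 94, 41, 58, 119, 172]
t=6: [199, 159, 184, 120, 92, 163, 94, 95, 83, 82]
t=7: [191, 181, 158, 110, 134, 189, 176, 193, 142, 169]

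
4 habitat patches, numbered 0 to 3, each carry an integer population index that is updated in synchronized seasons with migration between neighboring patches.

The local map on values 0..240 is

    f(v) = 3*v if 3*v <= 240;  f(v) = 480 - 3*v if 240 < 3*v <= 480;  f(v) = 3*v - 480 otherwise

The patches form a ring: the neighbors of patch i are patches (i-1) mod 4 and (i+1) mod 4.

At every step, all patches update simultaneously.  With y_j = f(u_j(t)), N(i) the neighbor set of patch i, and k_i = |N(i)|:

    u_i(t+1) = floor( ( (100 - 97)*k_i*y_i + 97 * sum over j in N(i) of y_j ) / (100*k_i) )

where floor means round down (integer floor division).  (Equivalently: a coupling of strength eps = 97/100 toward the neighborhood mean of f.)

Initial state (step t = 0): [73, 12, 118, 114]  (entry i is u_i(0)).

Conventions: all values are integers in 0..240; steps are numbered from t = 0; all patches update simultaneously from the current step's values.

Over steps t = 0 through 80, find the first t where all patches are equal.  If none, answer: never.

Simulating step by step:
t=0: [73, 12, 118, 114]  (not all equal)
t=1: [90, 168, 88, 171]  (not all equal)
t=2: [33, 207, 34, 207]  (not all equal)
t=3: [139, 101, 139, 101]  (not all equal)
t=4: [173, 66, 173, 66]  (not all equal)
t=5: [193, 43, 193, 43]  (not all equal)
t=6: [128, 99, 128, 99]  (not all equal)
t=7: [180, 98, 180, 98]  (not all equal)
t=8: [182, 63, 182, 63]  (not all equal)
t=9: [185, 69, 185, 69]  (not all equal)
t=10: [203, 78, 203, 78]  (not all equal)
t=11: [230, 132, 230, 132]  (not all equal)
t=12: [87, 206, 87, 206]  (not all equal)
t=13: [140, 216, 140, 216]  (not all equal)
t=14: [164, 63, 164, 63]  (not all equal)
t=15: [183, 17, 183, 17]  (not all equal)
t=16: [51, 68, 51, 68]  (not all equal)
t=17: [202, 154, 202, 154]  (not all equal)
t=18: [21, 122, 21, 122]  (not all equal)
t=19: [112, 64, 112, 64]  (not all equal)
t=20: [190, 145, 190, 145]  (not all equal)
t=21: [46, 88, 46, 88]  (not all equal)
t=22: [213, 140, 213, 140]  (not all equal)
t=23: [62, 156, 62, 156]  (not all equal)
t=24: [17, 180, 17, 180]  (not all equal)
t=25: [59, 51, 59, 51]  (not all equal)
t=26: [153, 176, 153, 176]  (not all equal)
t=27: [47, 21, 47, 21]  (not all equal)
t=28: [65, 138, 65, 138]  (not all equal)
t=29: [69, 191, 69, 191]  (not all equal)
t=30: [96, 203, 96, 203]  (not all equal)
t=31: [130, 190, 130, 190]  (not all equal)
t=32: [90, 90, 90, 90]  (all equal)

Answer: 32
Key observation: Synchronization is absorbing here: once all patches are equal they stay equal, and step 32 is the first all-equal step.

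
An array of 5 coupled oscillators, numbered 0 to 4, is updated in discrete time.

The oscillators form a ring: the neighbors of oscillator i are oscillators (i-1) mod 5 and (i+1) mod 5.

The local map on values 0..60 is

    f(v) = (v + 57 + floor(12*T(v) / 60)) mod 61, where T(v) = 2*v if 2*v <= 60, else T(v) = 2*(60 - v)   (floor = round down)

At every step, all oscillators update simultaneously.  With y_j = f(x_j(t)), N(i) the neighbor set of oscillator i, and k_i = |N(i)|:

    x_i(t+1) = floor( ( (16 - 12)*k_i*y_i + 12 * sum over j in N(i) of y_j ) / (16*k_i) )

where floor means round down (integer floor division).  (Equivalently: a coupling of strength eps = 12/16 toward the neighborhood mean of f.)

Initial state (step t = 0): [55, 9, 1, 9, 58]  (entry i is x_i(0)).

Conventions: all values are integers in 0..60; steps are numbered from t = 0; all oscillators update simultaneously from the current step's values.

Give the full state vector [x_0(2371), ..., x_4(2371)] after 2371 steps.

Answer: [48, 48, 48, 48, 48]
Key observation: The state at step 7, [48, 48, 48, 48, 48], reappears at step 8: the system is in a cycle of period 1 from step 7 on.  Therefore the state at step 2371 equals the state at step 7 + ((2371 - 7) mod 1) = 7, which is [48, 48, 48, 48, 48].

Derivation:
t=0: [55, 9, 1, 9, 58]
t=1: [36, 43, 20, 44, 36]
t=2: [42, 35, 40, 35, 42]
t=3: [43, 43, 41, 43, 43]
t=4: [45, 44, 44, 44, 45]
t=5: [46, 46, 46, 46, 46]
t=6: [47, 47, 47, 47, 47]
t=7: [48, 48, 48, 48, 48]
t=8: [48, 48, 48, 48, 48]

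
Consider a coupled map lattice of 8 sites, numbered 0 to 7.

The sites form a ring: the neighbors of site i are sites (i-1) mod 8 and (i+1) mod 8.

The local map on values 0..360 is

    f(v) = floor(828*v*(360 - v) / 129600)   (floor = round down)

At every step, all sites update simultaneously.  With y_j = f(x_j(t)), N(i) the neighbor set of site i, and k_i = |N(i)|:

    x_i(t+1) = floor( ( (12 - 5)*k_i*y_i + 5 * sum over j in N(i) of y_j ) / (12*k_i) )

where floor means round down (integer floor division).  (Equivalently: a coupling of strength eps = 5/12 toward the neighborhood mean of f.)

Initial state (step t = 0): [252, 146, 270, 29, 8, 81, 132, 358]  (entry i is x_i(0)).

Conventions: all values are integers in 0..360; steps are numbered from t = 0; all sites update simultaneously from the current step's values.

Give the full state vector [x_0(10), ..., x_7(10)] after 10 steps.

Simulating step by step:
t=0: [252, 146, 270, 29, 8, 81, 132, 358]
t=1: [143, 184, 144, 71, 52, 127, 142, 78]
t=2: [187, 202, 185, 138, 126, 172, 183, 163]
t=3: [205, 204, 203, 195, 193, 202, 205, 205]
t=4: [203, 203, 203, 204, 204, 203, 203, 203]
t=5: [203, 203, 203, 203, 203, 203, 203, 203]
t=6: [203, 203, 203, 203, 203, 203, 203, 203]
t=7: [203, 203, 203, 203, 203, 203, 203, 203]
t=8: [203, 203, 203, 203, 203, 203, 203, 203]
t=9: [203, 203, 203, 203, 203, 203, 203, 203]
t=10: [203, 203, 203, 203, 203, 203, 203, 203]

Answer: [203, 203, 203, 203, 203, 203, 203, 203]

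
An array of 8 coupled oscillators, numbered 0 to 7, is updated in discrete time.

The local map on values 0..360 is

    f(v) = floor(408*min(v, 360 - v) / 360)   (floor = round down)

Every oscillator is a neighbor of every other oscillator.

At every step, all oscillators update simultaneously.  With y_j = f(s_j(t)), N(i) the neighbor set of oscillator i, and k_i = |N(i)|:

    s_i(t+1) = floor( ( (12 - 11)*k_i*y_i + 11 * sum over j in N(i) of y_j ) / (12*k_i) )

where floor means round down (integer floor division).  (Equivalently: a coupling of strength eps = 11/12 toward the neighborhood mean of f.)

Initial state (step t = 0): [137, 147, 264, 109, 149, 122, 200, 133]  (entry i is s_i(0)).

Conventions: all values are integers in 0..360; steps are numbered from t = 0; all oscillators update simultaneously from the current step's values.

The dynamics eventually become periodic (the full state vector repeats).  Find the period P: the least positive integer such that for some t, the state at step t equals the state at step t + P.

Simulating step by step:
t=0: [137, 147, 264, 109, 149, 122, 200, 133]
t=1: [148, 147, 150, 149, 147, 149, 147, 148]
t=2: [167, 167, 167, 167, 167, 167, 167, 167]
t=3: [189, 189, 189, 189, 189, 189, 189, 189]
t=4: [193, 193, 193, 193, 193, 193, 193, 193]
t=5: [189, 189, 189, 189, 189, 189, 189, 189]

Answer: 2
Key observation: The state at step 3, [189, 189, 189, 189, 189, 189, 189, 189], reappears at step 5 — and no state repeats earlier — so the cycle the system enters has period 2.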